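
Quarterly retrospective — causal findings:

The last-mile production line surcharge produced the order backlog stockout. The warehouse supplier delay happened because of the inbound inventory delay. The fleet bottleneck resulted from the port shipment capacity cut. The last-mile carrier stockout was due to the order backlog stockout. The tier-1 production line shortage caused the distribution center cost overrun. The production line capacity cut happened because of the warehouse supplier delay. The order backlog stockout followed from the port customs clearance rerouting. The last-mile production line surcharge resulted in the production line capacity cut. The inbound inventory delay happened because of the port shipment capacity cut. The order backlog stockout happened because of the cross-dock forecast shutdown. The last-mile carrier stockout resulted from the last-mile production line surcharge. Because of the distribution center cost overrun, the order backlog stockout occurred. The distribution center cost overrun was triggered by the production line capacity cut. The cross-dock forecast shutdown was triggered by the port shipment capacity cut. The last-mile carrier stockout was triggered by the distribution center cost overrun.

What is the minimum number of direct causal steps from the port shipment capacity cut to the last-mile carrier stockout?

Shortest chain: the port shipment capacity cut → the cross-dock forecast shutdown → the order backlog stockout → the last-mile carrier stockout.

3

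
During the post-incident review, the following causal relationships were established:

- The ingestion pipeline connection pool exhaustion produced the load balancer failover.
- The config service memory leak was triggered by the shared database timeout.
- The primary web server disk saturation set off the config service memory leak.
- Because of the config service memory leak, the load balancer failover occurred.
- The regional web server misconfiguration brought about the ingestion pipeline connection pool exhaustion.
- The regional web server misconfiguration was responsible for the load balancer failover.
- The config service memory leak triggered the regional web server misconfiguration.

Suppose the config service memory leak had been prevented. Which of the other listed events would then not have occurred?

Downstream of the config service memory leak: the regional web server misconfiguration, the ingestion pipeline connection pool exhaustion, the load balancer failover.

the ingestion pipeline connection pool exhaustion, the load balancer failover, the regional web server misconfiguration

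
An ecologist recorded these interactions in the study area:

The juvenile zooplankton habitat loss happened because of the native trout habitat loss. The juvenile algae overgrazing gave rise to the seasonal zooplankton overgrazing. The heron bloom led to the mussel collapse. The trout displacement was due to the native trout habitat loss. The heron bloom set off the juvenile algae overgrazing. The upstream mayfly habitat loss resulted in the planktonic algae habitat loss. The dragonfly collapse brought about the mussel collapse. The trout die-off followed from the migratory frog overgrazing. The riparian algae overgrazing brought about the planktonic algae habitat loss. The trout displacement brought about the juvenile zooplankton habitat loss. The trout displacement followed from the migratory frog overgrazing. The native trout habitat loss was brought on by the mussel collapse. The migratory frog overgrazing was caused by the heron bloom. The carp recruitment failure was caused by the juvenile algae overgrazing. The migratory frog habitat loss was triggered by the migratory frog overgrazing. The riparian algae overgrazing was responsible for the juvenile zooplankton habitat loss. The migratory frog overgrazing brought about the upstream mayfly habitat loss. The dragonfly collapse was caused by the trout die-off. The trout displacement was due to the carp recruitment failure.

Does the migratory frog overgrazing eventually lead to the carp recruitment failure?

The migratory frog overgrazing leads to the trout die-off, the dragonfly collapse, the mussel collapse, the migratory frog habitat loss, the native trout habitat loss, the upstream mayfly habitat loss, the planktonic algae habitat loss, the trout displacement, the juvenile zooplankton habitat loss; the carp recruitment failure is not among them.

No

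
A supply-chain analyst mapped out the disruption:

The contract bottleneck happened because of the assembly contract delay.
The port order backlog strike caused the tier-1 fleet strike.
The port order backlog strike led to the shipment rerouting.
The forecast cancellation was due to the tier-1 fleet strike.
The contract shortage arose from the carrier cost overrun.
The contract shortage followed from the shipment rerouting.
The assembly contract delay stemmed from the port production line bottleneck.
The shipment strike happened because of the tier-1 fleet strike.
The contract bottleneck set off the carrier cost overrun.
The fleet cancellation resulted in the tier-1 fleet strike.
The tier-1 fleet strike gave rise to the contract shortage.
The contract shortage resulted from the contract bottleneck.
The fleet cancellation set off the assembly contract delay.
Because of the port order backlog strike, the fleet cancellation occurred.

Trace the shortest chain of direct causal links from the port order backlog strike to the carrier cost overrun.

the port order backlog strike → the fleet cancellation → the assembly contract delay → the contract bottleneck → the carrier cost overrun

the port order backlog strike → the fleet cancellation
the fleet cancellation → the assembly contract delay
the assembly contract delay → the contract bottleneck
the contract bottleneck → the carrier cost overrun
Length: 4 steps.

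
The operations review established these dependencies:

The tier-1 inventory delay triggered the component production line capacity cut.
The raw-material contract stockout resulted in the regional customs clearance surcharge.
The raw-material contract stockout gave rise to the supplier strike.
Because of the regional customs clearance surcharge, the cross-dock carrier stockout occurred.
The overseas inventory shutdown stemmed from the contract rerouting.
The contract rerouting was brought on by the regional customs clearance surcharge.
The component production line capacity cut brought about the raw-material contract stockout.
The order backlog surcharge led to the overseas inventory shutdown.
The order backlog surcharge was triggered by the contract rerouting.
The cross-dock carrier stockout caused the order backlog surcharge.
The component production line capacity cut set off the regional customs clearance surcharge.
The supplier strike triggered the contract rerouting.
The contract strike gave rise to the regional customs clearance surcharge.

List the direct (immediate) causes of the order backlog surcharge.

Upstream contributors include the tier-1 inventory delay, the component production line capacity cut, the raw-material contract stockout, the regional customs clearance surcharge, the supplier strike, the contract strike, but only the contract rerouting, the cross-dock carrier stockout feed directly into the order backlog surcharge.

the contract rerouting, the cross-dock carrier stockout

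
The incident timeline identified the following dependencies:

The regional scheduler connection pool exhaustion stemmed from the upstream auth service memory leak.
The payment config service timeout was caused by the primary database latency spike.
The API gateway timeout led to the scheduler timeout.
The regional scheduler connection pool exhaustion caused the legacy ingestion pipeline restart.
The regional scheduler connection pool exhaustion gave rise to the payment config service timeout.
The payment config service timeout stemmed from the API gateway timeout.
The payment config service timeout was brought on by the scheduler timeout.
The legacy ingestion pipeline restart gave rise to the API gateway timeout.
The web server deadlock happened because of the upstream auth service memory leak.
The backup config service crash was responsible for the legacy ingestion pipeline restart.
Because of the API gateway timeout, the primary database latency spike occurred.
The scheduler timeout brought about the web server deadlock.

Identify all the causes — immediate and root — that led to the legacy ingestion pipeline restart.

the backup config service crash, the regional scheduler connection pool exhaustion, the upstream auth service memory leak

Immediate causes of the legacy ingestion pipeline restart: the regional scheduler connection pool exhaustion, the backup config service crash.
Further upstream: the upstream auth service memory leak.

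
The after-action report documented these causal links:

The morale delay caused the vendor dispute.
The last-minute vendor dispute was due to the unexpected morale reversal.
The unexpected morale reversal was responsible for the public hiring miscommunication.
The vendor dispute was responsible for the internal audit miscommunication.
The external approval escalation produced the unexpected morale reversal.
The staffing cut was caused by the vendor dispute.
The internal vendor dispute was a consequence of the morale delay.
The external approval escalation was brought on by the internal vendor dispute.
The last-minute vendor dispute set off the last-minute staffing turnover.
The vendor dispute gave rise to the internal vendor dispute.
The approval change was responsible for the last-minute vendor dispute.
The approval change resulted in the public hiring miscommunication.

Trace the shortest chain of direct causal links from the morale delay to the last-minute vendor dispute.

the morale delay → the internal vendor dispute → the external approval escalation → the unexpected morale reversal → the last-minute vendor dispute

the morale delay → the internal vendor dispute
the internal vendor dispute → the external approval escalation
the external approval escalation → the unexpected morale reversal
the unexpected morale reversal → the last-minute vendor dispute
Length: 4 steps.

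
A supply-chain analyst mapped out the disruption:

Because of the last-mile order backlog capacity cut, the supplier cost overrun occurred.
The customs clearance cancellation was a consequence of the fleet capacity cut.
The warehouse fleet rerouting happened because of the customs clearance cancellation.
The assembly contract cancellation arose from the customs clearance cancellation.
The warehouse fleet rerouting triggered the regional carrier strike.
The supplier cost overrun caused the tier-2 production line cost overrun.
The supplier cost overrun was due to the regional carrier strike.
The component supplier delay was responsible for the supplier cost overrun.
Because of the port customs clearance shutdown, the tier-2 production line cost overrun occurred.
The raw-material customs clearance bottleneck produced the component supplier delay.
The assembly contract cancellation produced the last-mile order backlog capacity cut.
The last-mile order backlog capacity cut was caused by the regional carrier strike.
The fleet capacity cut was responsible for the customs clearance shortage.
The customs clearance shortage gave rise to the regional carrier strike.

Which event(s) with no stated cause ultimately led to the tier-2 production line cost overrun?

Tracing upstream from the tier-2 production line cost overrun: the tier-2 production line cost overrun ← the supplier cost overrun ← the regional carrier strike ← the customs clearance shortage ← the fleet capacity cut.
A separate upstream branch: the tier-2 production line cost overrun ← the port customs clearance shutdown.
A separate upstream branch: the tier-2 production line cost overrun ← the supplier cost overrun ← the component supplier delay ← the raw-material customs clearance bottleneck.
Each of those chain origins has no stated cause.

the fleet capacity cut, the port customs clearance shutdown, the raw-material customs clearance bottleneck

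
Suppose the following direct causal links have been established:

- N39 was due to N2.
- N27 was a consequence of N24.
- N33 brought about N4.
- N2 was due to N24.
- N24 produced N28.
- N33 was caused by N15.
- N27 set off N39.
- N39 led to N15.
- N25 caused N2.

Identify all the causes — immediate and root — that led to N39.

Immediate causes of N39: N2, N27.
Further upstream: N24, N25.

N2, N24, N25, N27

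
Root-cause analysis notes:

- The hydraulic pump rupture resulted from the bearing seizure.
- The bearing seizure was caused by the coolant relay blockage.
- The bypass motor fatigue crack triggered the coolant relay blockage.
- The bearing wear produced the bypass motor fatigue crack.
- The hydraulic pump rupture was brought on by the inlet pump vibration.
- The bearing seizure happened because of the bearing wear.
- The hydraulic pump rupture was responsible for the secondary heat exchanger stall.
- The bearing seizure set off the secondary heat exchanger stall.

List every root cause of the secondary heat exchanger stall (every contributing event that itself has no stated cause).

Tracing upstream from the secondary heat exchanger stall: the secondary heat exchanger stall ← the bearing seizure ← the bearing wear.
A separate upstream branch: the secondary heat exchanger stall ← the hydraulic pump rupture ← the inlet pump vibration.
Each of those chain origins has no stated cause.

the bearing wear, the inlet pump vibration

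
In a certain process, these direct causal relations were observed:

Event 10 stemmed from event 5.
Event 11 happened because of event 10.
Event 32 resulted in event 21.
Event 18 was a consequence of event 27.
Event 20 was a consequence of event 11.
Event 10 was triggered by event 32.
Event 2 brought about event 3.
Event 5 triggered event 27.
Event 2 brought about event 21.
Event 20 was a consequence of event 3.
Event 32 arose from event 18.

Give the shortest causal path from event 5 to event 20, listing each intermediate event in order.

event 5 → event 10
event 10 → event 11
event 11 → event 20
Length: 3 steps.

event 5 → event 10 → event 11 → event 20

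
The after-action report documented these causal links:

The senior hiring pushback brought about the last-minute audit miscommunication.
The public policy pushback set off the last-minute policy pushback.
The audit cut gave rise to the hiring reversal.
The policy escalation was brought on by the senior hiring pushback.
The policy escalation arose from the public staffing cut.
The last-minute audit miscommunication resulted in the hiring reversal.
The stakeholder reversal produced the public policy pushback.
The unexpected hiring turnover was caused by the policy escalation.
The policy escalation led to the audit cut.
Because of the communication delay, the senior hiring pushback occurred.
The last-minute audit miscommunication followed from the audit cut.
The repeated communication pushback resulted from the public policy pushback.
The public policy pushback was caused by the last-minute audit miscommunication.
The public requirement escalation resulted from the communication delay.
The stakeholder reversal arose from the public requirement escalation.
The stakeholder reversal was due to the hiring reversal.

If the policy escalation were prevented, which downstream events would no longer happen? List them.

Downstream of the policy escalation: the audit cut, the last-minute audit miscommunication, the hiring reversal, the stakeholder reversal, the public policy pushback, the unexpected hiring turnover, the last-minute policy pushback, the repeated communication pushback.
Of those, still caused via another path: the last-minute audit miscommunication, the hiring reversal, the stakeholder reversal, the public policy pushback, the last-minute policy pushback, the repeated communication pushback.
The remainder have no surviving cause.

the audit cut, the unexpected hiring turnover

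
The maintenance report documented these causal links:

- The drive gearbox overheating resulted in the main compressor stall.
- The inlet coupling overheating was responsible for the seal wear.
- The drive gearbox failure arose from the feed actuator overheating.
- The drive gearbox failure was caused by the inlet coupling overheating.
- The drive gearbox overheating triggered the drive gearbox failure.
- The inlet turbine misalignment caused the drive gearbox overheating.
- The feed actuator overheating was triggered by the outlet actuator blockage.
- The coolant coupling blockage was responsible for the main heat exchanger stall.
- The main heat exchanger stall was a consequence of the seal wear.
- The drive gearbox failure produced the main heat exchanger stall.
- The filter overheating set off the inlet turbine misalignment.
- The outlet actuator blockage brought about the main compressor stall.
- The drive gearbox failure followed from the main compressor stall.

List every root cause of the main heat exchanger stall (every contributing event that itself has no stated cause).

Tracing upstream from the main heat exchanger stall: the main heat exchanger stall ← the drive gearbox failure ← the drive gearbox overheating ← the inlet turbine misalignment ← the filter overheating.
A separate upstream branch: the main heat exchanger stall ← the coolant coupling blockage.
A separate upstream branch: the main heat exchanger stall ← the drive gearbox failure ← the main compressor stall ← the outlet actuator blockage.
A separate upstream branch: the main heat exchanger stall ← the seal wear ← the inlet coupling overheating.
Each of those chain origins has no stated cause.

the coolant coupling blockage, the filter overheating, the inlet coupling overheating, the outlet actuator blockage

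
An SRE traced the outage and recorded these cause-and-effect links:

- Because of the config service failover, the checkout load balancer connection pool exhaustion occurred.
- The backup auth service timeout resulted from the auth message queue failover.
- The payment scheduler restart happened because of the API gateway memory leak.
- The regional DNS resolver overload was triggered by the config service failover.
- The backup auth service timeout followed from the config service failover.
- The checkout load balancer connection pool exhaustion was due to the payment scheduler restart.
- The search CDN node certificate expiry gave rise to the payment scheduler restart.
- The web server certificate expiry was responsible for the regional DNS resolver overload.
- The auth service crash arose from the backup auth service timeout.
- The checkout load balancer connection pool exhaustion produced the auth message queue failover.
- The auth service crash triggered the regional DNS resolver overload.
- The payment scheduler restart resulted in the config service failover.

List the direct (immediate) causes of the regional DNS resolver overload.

the auth service crash, the config service failover, the web server certificate expiry

Upstream contributors include the API gateway memory leak, the search CDN node certificate expiry, the payment scheduler restart, the checkout load balancer connection pool exhaustion, the auth message queue failover, the backup auth service timeout, but only the auth service crash, the config service failover, the web server certificate expiry feed directly into the regional DNS resolver overload.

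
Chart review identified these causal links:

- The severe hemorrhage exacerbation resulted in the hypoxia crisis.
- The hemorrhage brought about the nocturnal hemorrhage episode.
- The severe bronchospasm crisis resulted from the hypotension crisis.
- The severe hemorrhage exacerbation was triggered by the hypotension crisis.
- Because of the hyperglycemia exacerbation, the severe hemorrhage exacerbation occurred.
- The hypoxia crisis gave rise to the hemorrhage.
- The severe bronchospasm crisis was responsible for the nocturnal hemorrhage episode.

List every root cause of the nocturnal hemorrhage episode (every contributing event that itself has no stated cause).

the hyperglycemia exacerbation, the hypotension crisis

Tracing upstream from the nocturnal hemorrhage episode: the nocturnal hemorrhage episode ← the severe bronchospasm crisis ← the hypotension crisis.
A separate upstream branch: the nocturnal hemorrhage episode ← the hemorrhage ← the hypoxia crisis ← the severe hemorrhage exacerbation ← the hyperglycemia exacerbation.
Each of those chain origins has no stated cause.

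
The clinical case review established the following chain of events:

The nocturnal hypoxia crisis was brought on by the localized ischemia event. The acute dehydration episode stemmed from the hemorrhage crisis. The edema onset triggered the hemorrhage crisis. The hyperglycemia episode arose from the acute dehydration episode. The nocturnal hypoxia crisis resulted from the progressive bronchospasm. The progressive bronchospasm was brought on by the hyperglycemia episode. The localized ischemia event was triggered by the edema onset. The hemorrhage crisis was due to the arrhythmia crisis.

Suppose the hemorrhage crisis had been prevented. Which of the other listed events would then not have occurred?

the acute dehydration episode, the hyperglycemia episode, the progressive bronchospasm

Downstream of the hemorrhage crisis: the acute dehydration episode, the hyperglycemia episode, the progressive bronchospasm, the nocturnal hypoxia crisis.
Of those, still caused via another path: the nocturnal hypoxia crisis.
The remainder have no surviving cause.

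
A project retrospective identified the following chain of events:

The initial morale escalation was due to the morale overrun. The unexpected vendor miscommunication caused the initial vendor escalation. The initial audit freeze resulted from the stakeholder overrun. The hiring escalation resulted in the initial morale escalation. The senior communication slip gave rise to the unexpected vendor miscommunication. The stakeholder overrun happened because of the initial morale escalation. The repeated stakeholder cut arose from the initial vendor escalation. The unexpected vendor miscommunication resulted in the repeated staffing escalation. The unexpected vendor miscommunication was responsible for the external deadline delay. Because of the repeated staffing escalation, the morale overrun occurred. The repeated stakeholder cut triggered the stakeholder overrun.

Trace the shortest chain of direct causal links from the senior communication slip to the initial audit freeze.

the senior communication slip → the unexpected vendor miscommunication → the initial vendor escalation → the repeated stakeholder cut → the stakeholder overrun → the initial audit freeze

the senior communication slip → the unexpected vendor miscommunication
the unexpected vendor miscommunication → the initial vendor escalation
the initial vendor escalation → the repeated stakeholder cut
the repeated stakeholder cut → the stakeholder overrun
the stakeholder overrun → the initial audit freeze
Length: 5 steps.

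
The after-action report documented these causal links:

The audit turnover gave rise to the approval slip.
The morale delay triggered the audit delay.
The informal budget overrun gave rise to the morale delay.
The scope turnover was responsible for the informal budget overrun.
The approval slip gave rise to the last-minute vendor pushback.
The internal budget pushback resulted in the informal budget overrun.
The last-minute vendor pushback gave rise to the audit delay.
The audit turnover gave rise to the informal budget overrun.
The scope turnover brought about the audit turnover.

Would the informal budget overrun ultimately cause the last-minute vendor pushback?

No

The informal budget overrun leads to the morale delay, the audit delay; the last-minute vendor pushback is not among them.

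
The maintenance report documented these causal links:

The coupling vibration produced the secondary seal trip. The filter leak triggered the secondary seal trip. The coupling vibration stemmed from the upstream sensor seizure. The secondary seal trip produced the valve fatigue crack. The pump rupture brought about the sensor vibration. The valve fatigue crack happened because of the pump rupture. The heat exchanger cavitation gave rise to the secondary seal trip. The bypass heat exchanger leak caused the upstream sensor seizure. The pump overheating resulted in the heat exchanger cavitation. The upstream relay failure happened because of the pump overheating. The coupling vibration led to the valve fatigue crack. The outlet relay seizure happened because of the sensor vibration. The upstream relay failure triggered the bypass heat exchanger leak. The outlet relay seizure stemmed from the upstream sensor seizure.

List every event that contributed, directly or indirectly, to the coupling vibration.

the bypass heat exchanger leak, the pump overheating, the upstream relay failure, the upstream sensor seizure

Immediate cause of the coupling vibration: the upstream sensor seizure.
Further upstream: the pump overheating, the upstream relay failure, the bypass heat exchanger leak.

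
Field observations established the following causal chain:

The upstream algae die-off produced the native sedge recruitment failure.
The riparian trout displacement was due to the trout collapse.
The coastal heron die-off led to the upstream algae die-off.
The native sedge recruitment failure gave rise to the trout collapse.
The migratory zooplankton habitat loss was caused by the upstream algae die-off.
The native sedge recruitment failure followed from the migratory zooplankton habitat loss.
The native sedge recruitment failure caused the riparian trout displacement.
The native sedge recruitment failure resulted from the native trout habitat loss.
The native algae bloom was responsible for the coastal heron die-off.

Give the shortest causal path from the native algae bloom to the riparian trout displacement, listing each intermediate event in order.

the native algae bloom → the coastal heron die-off → the upstream algae die-off → the native sedge recruitment failure → the riparian trout displacement

the native algae bloom → the coastal heron die-off
the coastal heron die-off → the upstream algae die-off
the upstream algae die-off → the native sedge recruitment failure
the native sedge recruitment failure → the riparian trout displacement
Length: 4 steps.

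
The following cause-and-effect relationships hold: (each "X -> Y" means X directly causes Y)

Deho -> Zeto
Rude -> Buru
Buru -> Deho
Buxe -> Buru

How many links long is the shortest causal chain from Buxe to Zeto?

Shortest chain: Buxe → Buru → Deho → Zeto.

3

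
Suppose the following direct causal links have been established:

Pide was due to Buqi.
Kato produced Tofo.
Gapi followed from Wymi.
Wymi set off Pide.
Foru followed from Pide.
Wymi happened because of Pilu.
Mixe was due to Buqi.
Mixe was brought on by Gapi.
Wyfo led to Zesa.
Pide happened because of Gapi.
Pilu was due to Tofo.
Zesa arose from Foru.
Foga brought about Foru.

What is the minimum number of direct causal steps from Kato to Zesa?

6

Shortest chain: Kato → Tofo → Pilu → Wymi → Pide → Foru → Zesa.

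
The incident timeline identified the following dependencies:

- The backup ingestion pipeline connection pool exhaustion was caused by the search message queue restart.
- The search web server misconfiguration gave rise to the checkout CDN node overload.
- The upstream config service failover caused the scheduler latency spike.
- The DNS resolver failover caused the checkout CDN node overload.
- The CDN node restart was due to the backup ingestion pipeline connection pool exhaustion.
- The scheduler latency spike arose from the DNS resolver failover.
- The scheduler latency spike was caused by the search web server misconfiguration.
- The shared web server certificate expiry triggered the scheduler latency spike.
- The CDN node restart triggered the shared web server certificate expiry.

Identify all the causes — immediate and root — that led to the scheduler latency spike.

the CDN node restart, the DNS resolver failover, the backup ingestion pipeline connection pool exhaustion, the search message queue restart, the search web server misconfiguration, the shared web server certificate expiry, the upstream config service failover

Immediate causes of the scheduler latency spike: the upstream config service failover, the shared web server certificate expiry, the search web server misconfiguration, the DNS resolver failover.
Further upstream: the search message queue restart, the backup ingestion pipeline connection pool exhaustion, the CDN node restart.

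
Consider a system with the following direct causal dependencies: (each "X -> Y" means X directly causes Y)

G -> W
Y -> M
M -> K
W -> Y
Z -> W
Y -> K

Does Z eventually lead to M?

Yes

There is a causal chain: Z → W → Y → M.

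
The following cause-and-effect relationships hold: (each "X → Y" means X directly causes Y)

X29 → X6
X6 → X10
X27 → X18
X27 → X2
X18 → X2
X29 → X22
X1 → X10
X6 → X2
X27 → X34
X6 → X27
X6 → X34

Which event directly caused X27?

X6

Upstream contributors include X29, but only X6 feeds directly into X27.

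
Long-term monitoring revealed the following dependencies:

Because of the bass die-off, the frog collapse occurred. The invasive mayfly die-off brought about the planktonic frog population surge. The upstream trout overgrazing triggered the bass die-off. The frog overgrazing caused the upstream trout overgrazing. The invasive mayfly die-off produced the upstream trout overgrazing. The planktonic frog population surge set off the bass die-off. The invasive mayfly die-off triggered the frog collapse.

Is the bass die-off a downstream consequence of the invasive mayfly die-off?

There is a causal chain: the invasive mayfly die-off → the planktonic frog population surge → the bass die-off.

Yes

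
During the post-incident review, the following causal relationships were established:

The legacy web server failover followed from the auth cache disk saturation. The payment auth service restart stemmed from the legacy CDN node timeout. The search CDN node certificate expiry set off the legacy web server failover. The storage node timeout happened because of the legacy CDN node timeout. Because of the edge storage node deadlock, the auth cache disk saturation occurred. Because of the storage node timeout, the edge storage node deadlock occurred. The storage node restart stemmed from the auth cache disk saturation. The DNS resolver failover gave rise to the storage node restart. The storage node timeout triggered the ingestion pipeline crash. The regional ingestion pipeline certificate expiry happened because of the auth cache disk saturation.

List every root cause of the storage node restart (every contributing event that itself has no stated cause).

Tracing upstream from the storage node restart: the storage node restart ← the auth cache disk saturation ← the edge storage node deadlock ← the storage node timeout ← the legacy CDN node timeout.
A separate upstream branch: the storage node restart ← the DNS resolver failover.
Each of those chain origins has no stated cause.

the DNS resolver failover, the legacy CDN node timeout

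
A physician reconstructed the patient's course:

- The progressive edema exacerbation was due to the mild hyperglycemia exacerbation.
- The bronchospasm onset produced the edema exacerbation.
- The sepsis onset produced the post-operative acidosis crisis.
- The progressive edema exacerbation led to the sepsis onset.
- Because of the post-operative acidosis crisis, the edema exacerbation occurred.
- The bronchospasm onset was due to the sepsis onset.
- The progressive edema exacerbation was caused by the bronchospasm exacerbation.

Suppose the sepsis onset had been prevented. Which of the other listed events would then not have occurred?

the bronchospasm onset, the edema exacerbation, the post-operative acidosis crisis

Downstream of the sepsis onset: the post-operative acidosis crisis, the bronchospasm onset, the edema exacerbation.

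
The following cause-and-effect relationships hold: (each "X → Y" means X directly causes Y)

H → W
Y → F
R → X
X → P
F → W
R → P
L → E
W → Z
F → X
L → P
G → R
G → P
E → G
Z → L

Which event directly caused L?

Z

Upstream contributors include Y, F, W, H, but only Z feeds directly into L.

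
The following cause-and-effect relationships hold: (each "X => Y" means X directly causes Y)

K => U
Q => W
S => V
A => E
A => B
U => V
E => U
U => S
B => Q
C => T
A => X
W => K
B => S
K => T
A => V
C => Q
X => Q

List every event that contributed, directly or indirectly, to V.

A, B, C, E, K, Q, S, U, W, X

Immediate causes of V: A, U, S.
Further upstream: C, B, X, E, Q, W, K.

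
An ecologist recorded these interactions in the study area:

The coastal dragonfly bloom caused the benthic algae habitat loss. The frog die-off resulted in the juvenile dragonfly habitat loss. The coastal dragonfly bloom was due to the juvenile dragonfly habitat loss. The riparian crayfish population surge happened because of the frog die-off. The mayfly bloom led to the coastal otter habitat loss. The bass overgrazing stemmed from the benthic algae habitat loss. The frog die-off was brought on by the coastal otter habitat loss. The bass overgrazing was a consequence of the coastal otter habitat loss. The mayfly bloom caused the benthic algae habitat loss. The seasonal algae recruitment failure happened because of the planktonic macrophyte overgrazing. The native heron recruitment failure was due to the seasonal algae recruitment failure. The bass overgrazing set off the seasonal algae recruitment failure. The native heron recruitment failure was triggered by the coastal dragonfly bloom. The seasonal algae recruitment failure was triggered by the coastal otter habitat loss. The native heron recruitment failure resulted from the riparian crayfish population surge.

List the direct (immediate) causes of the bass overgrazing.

Upstream contributors include the mayfly bloom, the frog die-off, the juvenile dragonfly habitat loss, the coastal dragonfly bloom, but only the benthic algae habitat loss, the coastal otter habitat loss feed directly into the bass overgrazing.

the benthic algae habitat loss, the coastal otter habitat loss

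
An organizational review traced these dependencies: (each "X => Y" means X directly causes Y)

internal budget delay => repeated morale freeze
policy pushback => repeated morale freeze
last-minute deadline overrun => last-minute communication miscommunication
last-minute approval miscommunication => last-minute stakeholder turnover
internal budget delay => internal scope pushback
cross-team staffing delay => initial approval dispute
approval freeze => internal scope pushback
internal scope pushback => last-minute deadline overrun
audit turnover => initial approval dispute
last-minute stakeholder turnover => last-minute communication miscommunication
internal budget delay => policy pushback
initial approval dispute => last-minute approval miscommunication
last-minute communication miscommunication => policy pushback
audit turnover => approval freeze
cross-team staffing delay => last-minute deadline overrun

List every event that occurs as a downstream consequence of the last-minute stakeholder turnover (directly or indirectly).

Direct effects: the last-minute communication miscommunication.
2 steps out: the policy pushback.
3 steps out: the repeated morale freeze.
Not reachable from it: the cross-team staffing delay, the audit turnover, the approval freeze, the initial approval dispute, the last-minute approval miscommunication, the internal budget delay, the internal scope pushback, the last-minute deadline overrun.

the last-minute communication miscommunication, the policy pushback, the repeated morale freeze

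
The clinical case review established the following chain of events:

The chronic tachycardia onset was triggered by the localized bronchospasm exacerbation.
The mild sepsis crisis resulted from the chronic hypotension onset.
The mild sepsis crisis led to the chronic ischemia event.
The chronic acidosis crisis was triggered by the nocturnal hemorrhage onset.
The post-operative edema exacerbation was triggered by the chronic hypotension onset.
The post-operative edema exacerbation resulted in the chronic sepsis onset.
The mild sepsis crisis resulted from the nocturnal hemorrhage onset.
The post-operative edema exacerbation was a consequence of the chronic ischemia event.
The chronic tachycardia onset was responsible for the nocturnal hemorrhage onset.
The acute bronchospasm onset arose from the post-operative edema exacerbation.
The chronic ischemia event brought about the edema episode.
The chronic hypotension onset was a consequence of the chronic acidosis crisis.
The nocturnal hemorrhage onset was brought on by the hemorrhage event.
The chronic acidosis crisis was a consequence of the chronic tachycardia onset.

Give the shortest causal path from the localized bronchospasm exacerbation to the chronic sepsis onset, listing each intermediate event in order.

the localized bronchospasm exacerbation → the chronic tachycardia onset
the chronic tachycardia onset → the chronic acidosis crisis
the chronic acidosis crisis → the chronic hypotension onset
the chronic hypotension onset → the post-operative edema exacerbation
the post-operative edema exacerbation → the chronic sepsis onset
Length: 5 steps.

the localized bronchospasm exacerbation → the chronic tachycardia onset → the chronic acidosis crisis → the chronic hypotension onset → the post-operative edema exacerbation → the chronic sepsis onset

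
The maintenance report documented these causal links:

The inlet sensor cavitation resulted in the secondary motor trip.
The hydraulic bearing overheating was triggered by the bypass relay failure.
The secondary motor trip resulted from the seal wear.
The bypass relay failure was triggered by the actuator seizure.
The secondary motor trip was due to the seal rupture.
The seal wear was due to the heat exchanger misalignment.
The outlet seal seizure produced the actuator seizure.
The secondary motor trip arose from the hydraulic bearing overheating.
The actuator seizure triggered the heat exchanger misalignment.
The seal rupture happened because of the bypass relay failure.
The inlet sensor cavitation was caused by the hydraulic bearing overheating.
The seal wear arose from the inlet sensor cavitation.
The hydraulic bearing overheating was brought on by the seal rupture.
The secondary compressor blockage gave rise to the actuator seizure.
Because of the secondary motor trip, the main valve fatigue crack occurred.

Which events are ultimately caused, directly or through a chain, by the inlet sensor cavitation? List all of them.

Direct effects: the seal wear, the secondary motor trip.
2 steps out: the main valve fatigue crack.
Not reachable from it: the secondary compressor blockage, the outlet seal seizure, the actuator seizure, the bypass relay failure, the seal rupture, the heat exchanger misalignment, the hydraulic bearing overheating.

the main valve fatigue crack, the seal wear, the secondary motor trip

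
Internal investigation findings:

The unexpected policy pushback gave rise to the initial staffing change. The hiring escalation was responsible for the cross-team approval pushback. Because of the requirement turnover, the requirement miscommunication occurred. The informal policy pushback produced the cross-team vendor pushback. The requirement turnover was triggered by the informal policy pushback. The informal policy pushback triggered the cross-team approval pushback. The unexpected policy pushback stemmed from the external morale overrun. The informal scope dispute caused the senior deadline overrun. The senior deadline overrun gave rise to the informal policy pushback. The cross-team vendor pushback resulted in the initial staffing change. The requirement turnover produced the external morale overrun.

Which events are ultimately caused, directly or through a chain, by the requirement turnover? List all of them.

the external morale overrun, the initial staffing change, the requirement miscommunication, the unexpected policy pushback

Direct effects: the requirement miscommunication, the external morale overrun.
2 steps out: the unexpected policy pushback.
3 steps out: the initial staffing change.
Not reachable from it: the informal scope dispute, the senior deadline overrun, the informal policy pushback, the cross-team vendor pushback, the cross-team approval pushback, the hiring escalation.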